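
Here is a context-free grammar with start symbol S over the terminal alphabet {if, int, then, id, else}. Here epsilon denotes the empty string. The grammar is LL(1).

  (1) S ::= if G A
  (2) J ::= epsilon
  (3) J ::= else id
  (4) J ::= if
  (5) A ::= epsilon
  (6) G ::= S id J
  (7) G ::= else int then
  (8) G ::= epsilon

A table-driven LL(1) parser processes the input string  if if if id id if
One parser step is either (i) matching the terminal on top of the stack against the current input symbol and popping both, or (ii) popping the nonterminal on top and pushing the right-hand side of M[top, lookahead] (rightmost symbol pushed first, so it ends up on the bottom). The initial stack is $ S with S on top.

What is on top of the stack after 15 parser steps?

if

      Stack                   Input                Action
   1  $ S                     if if if id id if $  expand S ::= if G A
   2  $ A G if                if if if id id if $  match if
   3  $ A G                   if if id id if $     expand G ::= S id J
   4  $ A J id S              if if id id if $     expand S ::= if G A
   5  $ A J id A G if         if if id id if $     match if
   6  $ A J id A G            if id id if $        expand G ::= S id J
   7  $ A J id A J id S       if id id if $        expand S ::= if G A
   8  $ A J id A J id A G if  if id id if $        match if
   9  $ A J id A J id A G     id id if $           expand G ::= epsilon
  10  $ A J id A J id A       id id if $           expand A ::= epsilon
  11  $ A J id A J id         id id if $           match id
  12  $ A J id A J            id if $              expand J ::= epsilon
  13  $ A J id A              id if $              expand A ::= epsilon
  14  $ A J id                id if $              match id
  15  $ A J                   if $                 expand J ::= if
Stack after step 15: $ A if (top = if).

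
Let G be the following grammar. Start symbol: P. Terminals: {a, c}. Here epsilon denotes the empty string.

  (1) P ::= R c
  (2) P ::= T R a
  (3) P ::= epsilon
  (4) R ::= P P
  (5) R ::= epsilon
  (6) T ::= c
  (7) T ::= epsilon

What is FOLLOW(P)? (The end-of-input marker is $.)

FIRST(T) = {epsilon, c}
FIRST(P) = {epsilon, a, c}  (via R c, T R a)
FIRST(R) = {epsilon, a, c}  (via P P)
FOLLOW(P) includes $ since P is the start symbol.
FOLLOW(R): in P::=R c, R is followed by c with FIRST {c}; in P::=T R a, R is followed by a with FIRST {a}. Thus FOLLOW(R) = {a, c}.
FOLLOW(P): in R::=P P (occurrence 1), P is followed by P with FIRST {epsilon, a, c}; in R::=P P (occurrence 1), the suffix after P is nullable, so FOLLOW(P) ⊇ FOLLOW(R) = {a, c}; in R::=P P (occurrence 2), the suffix after P is empty, so FOLLOW(P) ⊇ FOLLOW(R) = {a, c}. Thus FOLLOW(P) = {$, a, c}.
FOLLOW(T): in P::=T R a, T is followed by R a with FIRST {a, c}. Thus FOLLOW(T) = {a, c}.

{$, a, c}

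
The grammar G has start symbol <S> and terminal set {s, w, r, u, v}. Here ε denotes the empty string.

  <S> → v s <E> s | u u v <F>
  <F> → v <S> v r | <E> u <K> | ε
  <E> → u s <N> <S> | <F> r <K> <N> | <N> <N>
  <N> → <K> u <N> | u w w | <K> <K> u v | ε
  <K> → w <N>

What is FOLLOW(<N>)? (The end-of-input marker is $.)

FIRST(<S>): from <S>→v s <E> s we get {v}; from <S>→u u v <F> we get {u}. So FIRST(<S>) = {u, v}.
FIRST(<K>): from <K>→w <N> we get {w}. So FIRST(<K>) = {w}.
FIRST(<N>): from <N>→<K> u <N> we get {w}; from <N>→u w w we get {u}; from <N>→<K> <K> u v we get {w}; from <N>→ε we get {ε}. So FIRST(<N>) = {ε, u, w}.
FIRST(<F>): from <F>→v <S> v r we get {v}; from <F>→<E> u <K> we get {r, u, v, w}; from <F>→ε we get {ε}. So FIRST(<F>) = {ε, r, u, v, w}.
FIRST(<E>): from <E>→u s <N> <S> we get {u}; from <E>→<F> r <K> <N> we get {r, u, v, w}; from <E>→<N> <N> we get {ε, u, w}. So FIRST(<E>) = {ε, r, u, v, w}.
FOLLOW(<S>) includes $ since <S> is the start symbol.
FOLLOW(<E>): in <S>→v s <E> s, <E> is followed by s with FIRST {s}; in <F>→<E> u <K>, <E> is followed by u <K> with FIRST {u}. Thus FOLLOW(<E>) = {s, u}.
FOLLOW(<S>): in <F>→v <S> v r, <S> is followed by v r with FIRST {v}; in <E>→u s <N> <S>, the suffix after <S> is empty, so FOLLOW(<S>) ⊇ FOLLOW(<E>) = {s, u}. Thus FOLLOW(<S>) = {$, s, u, v}.
FOLLOW(<F>): in <S>→u u v <F>, the suffix after <F> is empty, so FOLLOW(<F>) ⊇ FOLLOW(<S>) = {$, s, u, v}; in <E>→<F> r <K> <N>, <F> is followed by r <K> <N> with FIRST {r}. Thus FOLLOW(<F>) = {$, r, s, u, v}.
FOLLOW(<K>): in <F>→<E> u <K>, the suffix after <K> is empty, so FOLLOW(<K>) ⊇ FOLLOW(<F>) = {$, r, s, u, v}; in <E>→<F> r <K> <N>, <K> is followed by <N> with FIRST {ε, u, w}; in <E>→<F> r <K> <N>, the suffix after <K> is nullable, so FOLLOW(<K>) ⊇ FOLLOW(<E>) = {s, u}; in <N>→<K> u <N>, <K> is followed by u <N> with FIRST {u}; in <N>→<K> <K> u v (occurrence 1), <K> is followed by <K> u v with FIRST {w}; in <N>→<K> <K> u v (occurrence 2), <K> is followed by u v with FIRST {u}. Thus FOLLOW(<K>) = {$, r, s, u, v, w}.
FOLLOW(<N>): in <E>→u s <N> <S>, <N> is followed by <S> with FIRST {u, v}; in <E>→<F> r <K> <N>, the suffix after <N> is empty, so FOLLOW(<N>) ⊇ FOLLOW(<E>) = {s, u}; in <E>→<N> <N> (occurrence 1), <N> is followed by <N> with FIRST {ε, u, w}; in <E>→<N> <N> (occurrence 1), the suffix after <N> is nullable, so FOLLOW(<N>) ⊇ FOLLOW(<E>) = {s, u}; in <E>→<N> <N> (occurrence 2), the suffix after <N> is empty, so FOLLOW(<N>) ⊇ FOLLOW(<E>) = {s, u}; in <N>→<K> u <N>, the suffix after <N> is empty (adds nothing new); in <K>→w <N>, the suffix after <N> is empty, so FOLLOW(<N>) ⊇ FOLLOW(<K>) = {$, r, s, u, v, w}. Thus FOLLOW(<N>) = {$, r, s, u, v, w}.

{$, r, s, u, v, w}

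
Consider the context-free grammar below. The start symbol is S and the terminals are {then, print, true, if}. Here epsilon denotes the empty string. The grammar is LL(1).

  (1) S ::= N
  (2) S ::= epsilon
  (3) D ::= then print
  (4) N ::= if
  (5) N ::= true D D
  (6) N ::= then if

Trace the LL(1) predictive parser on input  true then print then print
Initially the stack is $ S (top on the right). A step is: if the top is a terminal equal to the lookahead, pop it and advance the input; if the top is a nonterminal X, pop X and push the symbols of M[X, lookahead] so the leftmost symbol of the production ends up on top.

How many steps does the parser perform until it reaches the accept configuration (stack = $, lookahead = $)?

9

step 1: stack=$ S  input=true then print then print $  — expand S ::= N
step 2: stack=$ N  input=true then print then print $  — expand N ::= true D D
step 3: stack=$ D D true  input=true then print then print $  — match true
step 4: stack=$ D D  input=then print then print $  — expand D ::= then print
step 5: stack=$ D print then  input=then print then print $  — match then
step 6: stack=$ D print  input=print then print $  — match print
step 7: stack=$ D  input=then print $  — expand D ::= then print
step 8: stack=$ print then  input=then print $  — match then
step 9: stack=$ print  input=print $  — match print
Accept reached after 9 steps.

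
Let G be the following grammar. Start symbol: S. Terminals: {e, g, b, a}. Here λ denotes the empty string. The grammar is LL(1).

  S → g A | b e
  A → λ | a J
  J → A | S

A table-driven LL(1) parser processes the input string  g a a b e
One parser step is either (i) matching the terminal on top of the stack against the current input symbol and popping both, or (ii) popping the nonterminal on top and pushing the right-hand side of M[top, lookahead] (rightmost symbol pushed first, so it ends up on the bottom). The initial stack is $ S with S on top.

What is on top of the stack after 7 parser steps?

J

step 1: stack=$ S  input=g a a b e $  — expand S → g A
step 2: stack=$ A g  input=g a a b e $  — match g
step 3: stack=$ A  input=a a b e $  — expand A → a J
step 4: stack=$ J a  input=a a b e $  — match a
step 5: stack=$ J  input=a b e $  — expand J → A
step 6: stack=$ A  input=a b e $  — expand A → a J
step 7: stack=$ J a  input=a b e $  — match a
Stack after step 7: $ J (top = J).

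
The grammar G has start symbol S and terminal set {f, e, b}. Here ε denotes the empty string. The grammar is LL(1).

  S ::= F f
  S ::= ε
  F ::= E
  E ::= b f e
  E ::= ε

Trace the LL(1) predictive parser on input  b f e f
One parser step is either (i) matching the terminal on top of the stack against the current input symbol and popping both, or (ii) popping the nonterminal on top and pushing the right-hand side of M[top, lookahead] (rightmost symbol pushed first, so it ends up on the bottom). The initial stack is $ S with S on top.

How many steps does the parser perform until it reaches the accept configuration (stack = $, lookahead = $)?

7

     Stack      Input      Action
  1  $ S        b f e f $  expand S ::= F f
  2  $ f F      b f e f $  expand F ::= E
  3  $ f E      b f e f $  expand E ::= b f e
  4  $ f e f b  b f e f $  match b
  5  $ f e f    f e f $    match f
  6  $ f e      e f $      match e
  7  $ f        f $        match f
Accept reached after 7 steps.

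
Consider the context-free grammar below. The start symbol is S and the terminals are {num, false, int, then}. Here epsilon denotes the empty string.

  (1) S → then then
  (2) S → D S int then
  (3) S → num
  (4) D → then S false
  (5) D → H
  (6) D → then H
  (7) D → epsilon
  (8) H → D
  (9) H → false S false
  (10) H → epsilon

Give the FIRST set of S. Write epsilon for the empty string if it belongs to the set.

{false, num, then}

FIRST(S) = {false, num, then}  (via D S int then)
FIRST(D) = {epsilon, false, then}  (via H)
FIRST(H) = {epsilon, false, then}  (via D)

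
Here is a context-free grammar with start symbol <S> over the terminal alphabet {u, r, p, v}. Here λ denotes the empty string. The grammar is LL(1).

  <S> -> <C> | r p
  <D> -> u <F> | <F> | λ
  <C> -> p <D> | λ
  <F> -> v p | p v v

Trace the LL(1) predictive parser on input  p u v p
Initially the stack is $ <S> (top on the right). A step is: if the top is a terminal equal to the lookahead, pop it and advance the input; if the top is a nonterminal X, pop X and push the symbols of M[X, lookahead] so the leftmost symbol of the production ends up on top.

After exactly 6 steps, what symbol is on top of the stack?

step 1: stack=$ <S>  input=p u v p $  — expand <S> -> <C>
step 2: stack=$ <C>  input=p u v p $  — expand <C> -> p <D>
step 3: stack=$ <D> p  input=p u v p $  — match p
step 4: stack=$ <D>  input=u v p $  — expand <D> -> u <F>
step 5: stack=$ <F> u  input=u v p $  — match u
step 6: stack=$ <F>  input=v p $  — expand <F> -> v p
Stack after step 6: $ p v (top = v).

v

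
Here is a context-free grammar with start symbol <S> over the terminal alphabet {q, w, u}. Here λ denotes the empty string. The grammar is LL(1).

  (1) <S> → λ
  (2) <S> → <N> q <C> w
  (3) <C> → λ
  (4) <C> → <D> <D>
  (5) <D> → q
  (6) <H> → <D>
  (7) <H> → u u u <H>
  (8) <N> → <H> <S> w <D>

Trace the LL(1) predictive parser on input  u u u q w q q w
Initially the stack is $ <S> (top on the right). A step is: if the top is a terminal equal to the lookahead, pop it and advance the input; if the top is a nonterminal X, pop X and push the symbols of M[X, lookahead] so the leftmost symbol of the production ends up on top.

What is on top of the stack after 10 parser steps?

step 1: stack=$ <S>  input=u u u q w q q w $  — expand <S> → <N> q <C> w
step 2: stack=$ w <C> q <N>  input=u u u q w q q w $  — expand <N> → <H> <S> w <D>
step 3: stack=$ w <C> q <D> w <S> <H>  input=u u u q w q q w $  — expand <H> → u u u <H>
step 4: stack=$ w <C> q <D> w <S> <H> u u u  input=u u u q w q q w $  — match u
step 5: stack=$ w <C> q <D> w <S> <H> u u  input=u u q w q q w $  — match u
step 6: stack=$ w <C> q <D> w <S> <H> u  input=u q w q q w $  — match u
step 7: stack=$ w <C> q <D> w <S> <H>  input=q w q q w $  — expand <H> → <D>
step 8: stack=$ w <C> q <D> w <S> <D>  input=q w q q w $  — expand <D> → q
step 9: stack=$ w <C> q <D> w <S> q  input=q w q q w $  — match q
step 10: stack=$ w <C> q <D> w <S>  input=w q q w $  — expand <S> → λ
Stack after step 10: $ w <C> q <D> w (top = w).

w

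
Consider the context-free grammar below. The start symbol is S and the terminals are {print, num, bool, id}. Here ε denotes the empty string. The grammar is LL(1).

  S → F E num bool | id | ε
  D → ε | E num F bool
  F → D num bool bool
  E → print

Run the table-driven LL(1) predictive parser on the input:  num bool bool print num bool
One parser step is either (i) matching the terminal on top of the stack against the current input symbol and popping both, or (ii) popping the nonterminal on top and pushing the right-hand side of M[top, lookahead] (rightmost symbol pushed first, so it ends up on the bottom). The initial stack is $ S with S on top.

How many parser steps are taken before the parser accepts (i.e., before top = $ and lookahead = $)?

10

      Stack                         Input                           Action
   1  $ S                           num bool bool print num bool $  expand S → F E num bool
   2  $ bool num E F                num bool bool print num bool $  expand F → D num bool bool
   3  $ bool num E bool bool num D  num bool bool print num bool $  expand D → ε
   4  $ bool num E bool bool num    num bool bool print num bool $  match num
   5  $ bool num E bool bool        bool bool print num bool $      match bool
   6  $ bool num E bool             bool print num bool $           match bool
   7  $ bool num E                  print num bool $                expand E → print
   8  $ bool num print              print num bool $                match print
   9  $ bool num                    num bool $                      match num
  10  $ bool                        bool $                          match bool
Accept reached after 10 steps.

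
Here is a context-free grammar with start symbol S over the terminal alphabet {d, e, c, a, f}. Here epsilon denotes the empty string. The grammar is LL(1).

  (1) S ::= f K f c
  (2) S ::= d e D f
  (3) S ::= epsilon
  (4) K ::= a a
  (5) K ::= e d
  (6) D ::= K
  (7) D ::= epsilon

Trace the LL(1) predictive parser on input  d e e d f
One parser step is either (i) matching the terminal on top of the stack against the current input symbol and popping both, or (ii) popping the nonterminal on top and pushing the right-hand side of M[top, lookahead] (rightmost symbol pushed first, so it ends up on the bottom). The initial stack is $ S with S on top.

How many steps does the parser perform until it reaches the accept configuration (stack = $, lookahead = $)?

8

     Stack      Input        Action
  1  $ S        d e e d f $  expand S ::= d e D f
  2  $ f D e d  d e e d f $  match d
  3  $ f D e    e e d f $    match e
  4  $ f D      e d f $      expand D ::= K
  5  $ f K      e d f $      expand K ::= e d
  6  $ f d e    e d f $      match e
  7  $ f d      d f $        match d
  8  $ f        f $          match f
Accept reached after 8 steps.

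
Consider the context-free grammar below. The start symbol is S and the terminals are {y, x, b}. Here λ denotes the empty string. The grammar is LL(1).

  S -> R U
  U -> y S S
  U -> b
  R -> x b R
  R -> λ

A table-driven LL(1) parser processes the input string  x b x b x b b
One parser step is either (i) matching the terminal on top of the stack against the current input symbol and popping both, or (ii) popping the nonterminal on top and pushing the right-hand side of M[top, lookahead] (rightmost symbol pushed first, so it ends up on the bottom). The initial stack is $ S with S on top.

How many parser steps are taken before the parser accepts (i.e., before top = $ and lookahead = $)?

      Stack      Input            Action
   1  $ S        x b x b x b b $  expand S -> R U
   2  $ U R      x b x b x b b $  expand R -> x b R
   3  $ U R b x  x b x b x b b $  match x
   4  $ U R b    b x b x b b $    match b
   5  $ U R      x b x b b $      expand R -> x b R
   6  $ U R b x  x b x b b $      match x
   7  $ U R b    b x b b $        match b
   8  $ U R      x b b $          expand R -> x b R
   9  $ U R b x  x b b $          match x
  10  $ U R b    b b $            match b
  11  $ U R      b $              expand R -> λ
  12  $ U        b $              expand U -> b
  13  $ b        b $              match b
Accept reached after 13 steps.

13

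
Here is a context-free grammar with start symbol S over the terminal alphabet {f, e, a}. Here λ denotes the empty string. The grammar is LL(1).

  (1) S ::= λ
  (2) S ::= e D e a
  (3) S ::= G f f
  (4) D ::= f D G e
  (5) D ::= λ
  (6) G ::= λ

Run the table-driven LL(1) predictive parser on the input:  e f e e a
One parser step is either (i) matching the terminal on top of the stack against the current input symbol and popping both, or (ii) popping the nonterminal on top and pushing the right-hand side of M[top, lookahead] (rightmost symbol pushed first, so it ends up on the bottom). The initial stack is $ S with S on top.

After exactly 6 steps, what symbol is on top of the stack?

e

     Stack          Input        Action
  1  $ S            e f e e a $  expand S ::= e D e a
  2  $ a e D e      e f e e a $  match e
  3  $ a e D        f e e a $    expand D ::= f D G e
  4  $ a e e G D f  f e e a $    match f
  5  $ a e e G D    e e a $      expand D ::= λ
  6  $ a e e G      e e a $      expand G ::= λ
Stack after step 6: $ a e e (top = e).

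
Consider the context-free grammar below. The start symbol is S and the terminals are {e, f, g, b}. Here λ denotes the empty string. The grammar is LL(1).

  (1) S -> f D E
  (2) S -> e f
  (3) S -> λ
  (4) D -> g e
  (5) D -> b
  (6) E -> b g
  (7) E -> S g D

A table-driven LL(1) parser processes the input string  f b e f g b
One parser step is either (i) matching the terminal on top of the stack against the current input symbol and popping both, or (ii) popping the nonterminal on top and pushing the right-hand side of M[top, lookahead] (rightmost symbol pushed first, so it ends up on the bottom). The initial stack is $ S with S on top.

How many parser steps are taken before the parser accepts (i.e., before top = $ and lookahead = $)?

11

      Stack      Input          Action
   1  $ S        f b e f g b $  expand S -> f D E
   2  $ E D f    f b e f g b $  match f
   3  $ E D      b e f g b $    expand D -> b
   4  $ E b      b e f g b $    match b
   5  $ E        e f g b $      expand E -> S g D
   6  $ D g S    e f g b $      expand S -> e f
   7  $ D g f e  e f g b $      match e
   8  $ D g f    f g b $        match f
   9  $ D g      g b $          match g
  10  $ D        b $            expand D -> b
  11  $ b        b $            match b
Accept reached after 11 steps.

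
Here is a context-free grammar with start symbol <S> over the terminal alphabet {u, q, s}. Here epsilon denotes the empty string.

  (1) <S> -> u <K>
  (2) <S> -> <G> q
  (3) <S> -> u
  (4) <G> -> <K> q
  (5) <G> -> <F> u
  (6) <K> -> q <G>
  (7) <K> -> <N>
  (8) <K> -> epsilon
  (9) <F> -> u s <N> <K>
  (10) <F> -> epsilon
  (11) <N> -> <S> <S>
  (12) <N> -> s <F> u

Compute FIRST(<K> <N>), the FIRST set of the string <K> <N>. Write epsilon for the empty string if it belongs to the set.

{q, s, u}

FIRST(<F>): from <F>->u s <N> <K> we get {u}; from <F>->epsilon we get {epsilon}. So FIRST(<F>) = {epsilon, u}.
FIRST(<S>): from <S>->u <K> we get {u}; from <S>-><G> q we get {q, s, u}; from <S>->u we get {u}. So FIRST(<S>) = {q, s, u}.
FIRST(<N>): from <N>-><S> <S> we get {q, s, u}; from <N>->s <F> u we get {s}. So FIRST(<N>) = {q, s, u}.
FIRST(<K>): from <K>->q <G> we get {q}; from <K>-><N> we get {q, s, u}; from <K>->epsilon we get {epsilon}. So FIRST(<K>) = {epsilon, q, s, u}.
FIRST(<G>): from <G>-><K> q we get {q, s, u}; from <G>-><F> u we get {u}. So FIRST(<G>) = {q, s, u}.
FIRST(<K> <N>): take FIRST of each symbol in turn, carrying on past any symbol whose FIRST contains epsilon; result {q, s, u}.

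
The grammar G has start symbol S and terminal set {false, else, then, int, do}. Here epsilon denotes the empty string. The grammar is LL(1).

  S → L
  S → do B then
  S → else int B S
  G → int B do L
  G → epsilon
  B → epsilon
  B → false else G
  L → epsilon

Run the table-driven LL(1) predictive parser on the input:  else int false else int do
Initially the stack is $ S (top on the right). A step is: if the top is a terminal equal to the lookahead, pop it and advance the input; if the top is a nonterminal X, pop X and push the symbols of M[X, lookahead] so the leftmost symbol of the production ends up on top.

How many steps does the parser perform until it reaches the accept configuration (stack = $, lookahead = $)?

      Stack             Input                         Action
   1  $ S               else int false else int do $  expand S → else int B S
   2  $ S B int else    else int false else int do $  match else
   3  $ S B int         int false else int do $       match int
   4  $ S B             false else int do $           expand B → false else G
   5  $ S G else false  false else int do $           match false
   6  $ S G else        else int do $                 match else
   7  $ S G             int do $                      expand G → int B do L
   8  $ S L do B int    int do $                      match int
   9  $ S L do B        do $                          expand B → epsilon
  10  $ S L do          do $                          match do
  11  $ S L             $                             expand L → epsilon
  12  $ S               $                             expand S → L
  13  $ L               $                             expand L → epsilon
Accept reached after 13 steps.

13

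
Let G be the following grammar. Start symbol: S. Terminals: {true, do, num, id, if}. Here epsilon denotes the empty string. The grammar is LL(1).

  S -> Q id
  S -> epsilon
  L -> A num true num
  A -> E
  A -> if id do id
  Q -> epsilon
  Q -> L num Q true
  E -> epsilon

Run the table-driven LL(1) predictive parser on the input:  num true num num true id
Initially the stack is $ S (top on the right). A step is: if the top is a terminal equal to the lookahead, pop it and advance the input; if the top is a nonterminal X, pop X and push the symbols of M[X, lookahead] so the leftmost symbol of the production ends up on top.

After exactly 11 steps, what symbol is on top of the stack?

step 1: stack=$ S  input=num true num num true id $  — expand S -> Q id
step 2: stack=$ id Q  input=num true num num true id $  — expand Q -> L num Q true
step 3: stack=$ id true Q num L  input=num true num num true id $  — expand L -> A num true num
step 4: stack=$ id true Q num num true num A  input=num true num num true id $  — expand A -> E
step 5: stack=$ id true Q num num true num E  input=num true num num true id $  — expand E -> epsilon
step 6: stack=$ id true Q num num true num  input=num true num num true id $  — match num
step 7: stack=$ id true Q num num true  input=true num num true id $  — match true
step 8: stack=$ id true Q num num  input=num num true id $  — match num
step 9: stack=$ id true Q num  input=num true id $  — match num
step 10: stack=$ id true Q  input=true id $  — expand Q -> epsilon
step 11: stack=$ id true  input=true id $  — match true
Stack after step 11: $ id (top = id).

id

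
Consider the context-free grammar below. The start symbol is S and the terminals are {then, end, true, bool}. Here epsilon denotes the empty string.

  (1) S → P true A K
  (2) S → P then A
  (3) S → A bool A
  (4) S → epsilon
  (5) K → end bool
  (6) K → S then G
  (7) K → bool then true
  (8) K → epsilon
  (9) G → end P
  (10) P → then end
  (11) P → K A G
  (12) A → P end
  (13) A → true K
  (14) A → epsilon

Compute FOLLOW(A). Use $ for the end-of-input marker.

{$, bool, end, then, true}

FIRST(G) = {end}
FIRST(S) = {epsilon, bool, end, then, true}  (via P true A K, P then A, A bool A)
FIRST(K) = {epsilon, bool, end, then, true}  (via S then G)
FIRST(P) = {bool, end, then, true}  (via K A G)
FIRST(A) = {epsilon, bool, end, then, true}  (via P end)
FOLLOW(S) includes $ since S is the start symbol.
FOLLOW(S): in K→S then G, S is followed by then G with FIRST {then}. Thus FOLLOW(S) = {$, then}.
FOLLOW(A): in S→P true A K, A is followed by K with FIRST {epsilon, bool, end, then, true}; in S→P true A K, the suffix after A is nullable, so FOLLOW(A) ⊇ FOLLOW(S) = {$, then}; in S→P then A, the suffix after A is empty, so FOLLOW(A) ⊇ FOLLOW(S) = {$, then}; in S→A bool A (occurrence 1), A is followed by bool A with FIRST {bool}; in S→A bool A (occurrence 2), the suffix after A is empty, so FOLLOW(A) ⊇ FOLLOW(S) = {$, then}; in P→K A G, A is followed by G with FIRST {end}. Thus FOLLOW(A) = {$, bool, end, then, true}.
FOLLOW(K): in S→P true A K, the suffix after K is empty, so FOLLOW(K) ⊇ FOLLOW(S) = {$, then}; in P→K A G, K is followed by A G with FIRST {bool, end, then, true}; in A→true K, the suffix after K is empty, so FOLLOW(K) ⊇ FOLLOW(A) = {$, bool, end, then, true}. Thus FOLLOW(K) = {$, bool, end, then, true}.
FOLLOW(G): in K→S then G, the suffix after G is empty, so FOLLOW(G) ⊇ FOLLOW(K) = {$, bool, end, then, true}; in P→K A G, the suffix after G is empty, so FOLLOW(G) ⊇ FOLLOW(P) = {$, bool, end, then, true}. Thus FOLLOW(G) = {$, bool, end, then, true}.
FOLLOW(P): in S→P true A K, P is followed by true A K with FIRST {true}; in S→P then A, P is followed by then A with FIRST {then}; in G→end P, the suffix after P is empty, so FOLLOW(P) ⊇ FOLLOW(G) = {$, bool, end, then, true}; in A→P end, P is followed by end with FIRST {end}. Thus FOLLOW(P) = {$, bool, end, then, true}.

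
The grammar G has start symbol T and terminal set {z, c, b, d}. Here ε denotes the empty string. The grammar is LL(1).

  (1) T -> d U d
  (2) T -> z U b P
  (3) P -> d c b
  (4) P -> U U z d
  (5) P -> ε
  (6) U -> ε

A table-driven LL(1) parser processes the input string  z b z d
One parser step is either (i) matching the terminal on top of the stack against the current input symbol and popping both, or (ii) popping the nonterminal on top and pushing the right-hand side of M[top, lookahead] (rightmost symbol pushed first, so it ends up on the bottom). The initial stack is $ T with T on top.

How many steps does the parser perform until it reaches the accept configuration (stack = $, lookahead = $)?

9

step 1: stack=$ T  input=z b z d $  — expand T -> z U b P
step 2: stack=$ P b U z  input=z b z d $  — match z
step 3: stack=$ P b U  input=b z d $  — expand U -> ε
step 4: stack=$ P b  input=b z d $  — match b
step 5: stack=$ P  input=z d $  — expand P -> U U z d
step 6: stack=$ d z U U  input=z d $  — expand U -> ε
step 7: stack=$ d z U  input=z d $  — expand U -> ε
step 8: stack=$ d z  input=z d $  — match z
step 9: stack=$ d  input=d $  — match d
Accept reached after 9 steps.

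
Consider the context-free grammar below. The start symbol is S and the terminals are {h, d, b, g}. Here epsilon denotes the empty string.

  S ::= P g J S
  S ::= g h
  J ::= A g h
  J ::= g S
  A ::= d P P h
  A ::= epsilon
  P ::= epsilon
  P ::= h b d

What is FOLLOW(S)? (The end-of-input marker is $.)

FIRST(A) = {epsilon, d}
FIRST(P) = {epsilon, h}
FIRST(S) = {g, h}  (via P g J S)
FIRST(J) = {d, g}  (via A g h)
FOLLOW(S) includes $ since S is the start symbol.
FOLLOW(J): in S::=P g J S, J is followed by S with FIRST {g, h}. Thus FOLLOW(J) = {g, h}.
FOLLOW(S): in S::=P g J S, the suffix after S is empty (adds nothing new); in J::=g S, the suffix after S is empty, so FOLLOW(S) ⊇ FOLLOW(J) = {g, h}. Thus FOLLOW(S) = {$, g, h}.
FOLLOW(A): in J::=A g h, A is followed by g h with FIRST {g}. Thus FOLLOW(A) = {g}.
FOLLOW(P): in S::=P g J S, P is followed by g J S with FIRST {g}; in A::=d P P h (occurrence 1), P is followed by P h with FIRST {h}; in A::=d P P h (occurrence 2), P is followed by h with FIRST {h}. Thus FOLLOW(P) = {g, h}.

{$, g, h}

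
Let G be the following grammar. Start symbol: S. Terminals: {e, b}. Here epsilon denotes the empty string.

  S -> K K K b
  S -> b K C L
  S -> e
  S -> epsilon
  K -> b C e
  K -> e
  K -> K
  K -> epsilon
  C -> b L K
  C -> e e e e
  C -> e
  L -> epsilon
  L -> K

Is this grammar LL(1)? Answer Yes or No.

FIRST(S) = {epsilon, b, e}
FIRST(K) = {epsilon, b, e}
FIRST(C) = {b, e}
FIRST(L) = {epsilon, b, e}
FOLLOW(S) = {$}
FOLLOW(K) = {$, b, e}
FOLLOW(C) = {$, b, e}
FOLLOW(L) = {$, b, e}
Cell M[C, e] receives both C -> e e e e and C -> e — the grammar is not LL(1).

No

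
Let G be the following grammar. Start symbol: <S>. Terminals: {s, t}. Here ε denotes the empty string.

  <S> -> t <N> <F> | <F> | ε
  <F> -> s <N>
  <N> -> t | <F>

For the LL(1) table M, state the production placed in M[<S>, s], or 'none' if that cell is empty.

<S> -> <F>

FIRST(<F>) = {s}
FIRST(<S>) = {ε, s, t}  (via <F>)
FIRST(<N>) = {s, t}  (via <F>)
FOLLOW(<S>) includes $ since <S> is the start symbol.
FOLLOW(<S>): <S> appears on no right-hand side. Thus FOLLOW(<S>) = {$}.
For <S> -> t <N> <F>: FIRST(t <N> <F>) = {t}, so it goes in M[<S>, t] for t ∈ {t}.
For <S> -> <F>: FIRST(<F>) = {s}, so it goes in M[<S>, t] for t ∈ {s}.
For <S> -> ε: FIRST(ε) = {ε}, so it goes in M[<S>, t] for t ∈ {}; since ε ∈ FIRST, also for every t ∈ FOLLOW(<S>) = {$}.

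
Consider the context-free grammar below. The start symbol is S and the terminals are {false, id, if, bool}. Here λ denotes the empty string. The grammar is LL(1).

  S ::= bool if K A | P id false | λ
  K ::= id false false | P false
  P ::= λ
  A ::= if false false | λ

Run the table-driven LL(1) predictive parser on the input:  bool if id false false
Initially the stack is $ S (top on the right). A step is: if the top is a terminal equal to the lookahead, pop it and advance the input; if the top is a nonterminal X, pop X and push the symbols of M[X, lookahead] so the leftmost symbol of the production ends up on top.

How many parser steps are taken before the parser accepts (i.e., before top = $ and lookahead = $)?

     Stack               Input                     Action
  1  $ S                 bool if id false false $  expand S ::= bool if K A
  2  $ A K if bool       bool if id false false $  match bool
  3  $ A K if            if id false false $       match if
  4  $ A K               id false false $          expand K ::= id false false
  5  $ A false false id  id false false $          match id
  6  $ A false false     false false $             match false
  7  $ A false           false $                   match false
  8  $ A                 $                         expand A ::= λ
Accept reached after 8 steps.

8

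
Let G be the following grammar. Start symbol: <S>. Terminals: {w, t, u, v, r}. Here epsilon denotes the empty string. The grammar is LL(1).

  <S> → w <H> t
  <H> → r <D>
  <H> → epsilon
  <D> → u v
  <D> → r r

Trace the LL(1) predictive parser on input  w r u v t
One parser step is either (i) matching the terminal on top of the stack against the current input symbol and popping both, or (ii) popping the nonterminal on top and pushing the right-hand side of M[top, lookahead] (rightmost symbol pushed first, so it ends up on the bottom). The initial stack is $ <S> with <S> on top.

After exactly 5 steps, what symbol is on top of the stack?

     Stack      Input        Action
  1  $ <S>      w r u v t $  expand <S> → w <H> t
  2  $ t <H> w  w r u v t $  match w
  3  $ t <H>    r u v t $    expand <H> → r <D>
  4  $ t <D> r  r u v t $    match r
  5  $ t <D>    u v t $      expand <D> → u v
Stack after step 5: $ t v u (top = u).

u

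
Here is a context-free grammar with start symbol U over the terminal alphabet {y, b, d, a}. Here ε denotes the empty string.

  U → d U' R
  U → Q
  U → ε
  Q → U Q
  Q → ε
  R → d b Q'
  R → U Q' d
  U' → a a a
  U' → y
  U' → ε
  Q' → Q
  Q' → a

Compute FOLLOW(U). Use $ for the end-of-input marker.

FIRST(U'): from U'→a a a we get {a}; from U'→y we get {y}; from U'→ε we get {ε}. So FIRST(U') = {ε, a, y}.
FIRST(U): from U→d U' R we get {d}; from U→Q we get {ε, d}; from U→ε we get {ε}. So FIRST(U) = {ε, d}.
FIRST(Q): from Q→U Q we get {ε, d}; from Q→ε we get {ε}. So FIRST(Q) = {ε, d}.
FIRST(Q'): from Q'→Q we get {ε, d}; from Q'→a we get {a}. So FIRST(Q') = {ε, a, d}.
FIRST(R): from R→d b Q' we get {d}; from R→U Q' d we get {a, d}. So FIRST(R) = {a, d}.
FOLLOW(U) includes $ since U is the start symbol.
FOLLOW(U'): in U→d U' R, U' is followed by R with FIRST {a, d}. Thus FOLLOW(U') = {a, d}.
FOLLOW(U): in Q→U Q, U is followed by Q with FIRST {ε, d}; in Q→U Q, the suffix after U is nullable, so FOLLOW(U) ⊇ FOLLOW(Q) = {$, a, d}; in R→U Q' d, U is followed by Q' d with FIRST {a, d}. Thus FOLLOW(U) = {$, a, d}.
FOLLOW(R): in U→d U' R, the suffix after R is empty, so FOLLOW(R) ⊇ FOLLOW(U) = {$, a, d}. Thus FOLLOW(R) = {$, a, d}.
FOLLOW(Q'): in R→d b Q', the suffix after Q' is empty, so FOLLOW(Q') ⊇ FOLLOW(R) = {$, a, d}; in R→U Q' d, Q' is followed by d with FIRST {d}. Thus FOLLOW(Q') = {$, a, d}.
FOLLOW(Q): in U→Q, the suffix after Q is empty, so FOLLOW(Q) ⊇ FOLLOW(U) = {$, a, d}; in Q→U Q, the suffix after Q is empty (adds nothing new); in Q'→Q, the suffix after Q is empty, so FOLLOW(Q) ⊇ FOLLOW(Q') = {$, a, d}. Thus FOLLOW(Q) = {$, a, d}.

{$, a, d}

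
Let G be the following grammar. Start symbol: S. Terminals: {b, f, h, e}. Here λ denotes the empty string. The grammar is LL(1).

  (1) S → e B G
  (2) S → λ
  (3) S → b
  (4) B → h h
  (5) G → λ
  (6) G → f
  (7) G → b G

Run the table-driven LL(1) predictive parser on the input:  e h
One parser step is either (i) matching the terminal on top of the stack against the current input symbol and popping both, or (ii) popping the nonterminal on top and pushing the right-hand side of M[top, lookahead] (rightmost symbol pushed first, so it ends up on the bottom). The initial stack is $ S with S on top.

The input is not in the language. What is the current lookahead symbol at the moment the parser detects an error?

$

step 1: stack=$ S  input=e h $  — expand S → e B G
step 2: stack=$ G B e  input=e h $  — match e
step 3: stack=$ G B  input=h $  — expand B → h h
step 4: stack=$ G h h  input=h $  — match h
step 5: stack=$ G h  input=$  — error: top is terminal h but lookahead is $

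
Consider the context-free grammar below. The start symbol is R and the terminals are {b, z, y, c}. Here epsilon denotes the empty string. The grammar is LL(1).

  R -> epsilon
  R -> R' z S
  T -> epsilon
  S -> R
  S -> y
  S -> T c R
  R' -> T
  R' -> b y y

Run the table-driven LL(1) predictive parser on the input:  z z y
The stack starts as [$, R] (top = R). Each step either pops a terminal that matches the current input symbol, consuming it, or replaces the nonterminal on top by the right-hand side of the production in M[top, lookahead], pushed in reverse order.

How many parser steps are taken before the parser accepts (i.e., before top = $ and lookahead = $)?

11

      Stack     Input    Action
   1  $ R       z z y $  expand R -> R' z S
   2  $ S z R'  z z y $  expand R' -> T
   3  $ S z T   z z y $  expand T -> epsilon
   4  $ S z     z z y $  match z
   5  $ S       z y $    expand S -> R
   6  $ R       z y $    expand R -> R' z S
   7  $ S z R'  z y $    expand R' -> T
   8  $ S z T   z y $    expand T -> epsilon
   9  $ S z     z y $    match z
  10  $ S       y $      expand S -> y
  11  $ y       y $      match y
Accept reached after 11 steps.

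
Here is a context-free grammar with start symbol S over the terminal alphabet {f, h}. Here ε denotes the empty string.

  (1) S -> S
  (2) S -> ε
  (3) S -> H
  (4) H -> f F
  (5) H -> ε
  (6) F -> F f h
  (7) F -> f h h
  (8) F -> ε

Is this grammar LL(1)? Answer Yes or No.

FIRST(S) = {ε, f}
FIRST(H) = {ε, f}
FIRST(F) = {ε, f}
FOLLOW(S) = {$}
FOLLOW(H) = {$}
FOLLOW(F) = {$, f}
Cell M[F, f] receives both F -> F f h and F -> f h h and F -> ε — the grammar is not LL(1).

No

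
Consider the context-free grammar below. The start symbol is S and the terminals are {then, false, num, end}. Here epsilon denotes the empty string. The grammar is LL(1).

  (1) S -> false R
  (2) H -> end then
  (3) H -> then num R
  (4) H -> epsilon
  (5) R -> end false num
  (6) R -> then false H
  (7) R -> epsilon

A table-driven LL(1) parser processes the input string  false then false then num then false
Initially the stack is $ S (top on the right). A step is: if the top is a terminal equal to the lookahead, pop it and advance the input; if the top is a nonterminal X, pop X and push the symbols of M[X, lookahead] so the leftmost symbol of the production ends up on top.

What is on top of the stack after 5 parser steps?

     Stack           Input                                   Action
  1  $ S             false then false then num then false $  expand S -> false R
  2  $ R false       false then false then num then false $  match false
  3  $ R             then false then num then false $        expand R -> then false H
  4  $ H false then  then false then num then false $        match then
  5  $ H false       false then num then false $             match false
Stack after step 5: $ H (top = H).

H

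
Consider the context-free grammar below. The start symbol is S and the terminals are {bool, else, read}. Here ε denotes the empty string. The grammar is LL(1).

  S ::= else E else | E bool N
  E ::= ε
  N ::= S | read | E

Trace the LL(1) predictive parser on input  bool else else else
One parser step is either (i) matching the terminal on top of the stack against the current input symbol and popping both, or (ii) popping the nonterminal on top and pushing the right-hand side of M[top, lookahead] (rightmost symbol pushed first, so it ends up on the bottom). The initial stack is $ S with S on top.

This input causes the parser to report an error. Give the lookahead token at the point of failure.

     Stack          Input                  Action
  1  $ S            bool else else else $  expand S ::= E bool N
  2  $ N bool E     bool else else else $  expand E ::= ε
  3  $ N bool       bool else else else $  match bool
  4  $ N            else else else $       expand N ::= S
  5  $ S            else else else $       expand S ::= else E else
  6  $ else E else  else else else $       match else
  7  $ else E       else else $            expand E ::= ε
  8  $ else         else else $            match else
  9  $              else $                 error: stack empty but input remains

else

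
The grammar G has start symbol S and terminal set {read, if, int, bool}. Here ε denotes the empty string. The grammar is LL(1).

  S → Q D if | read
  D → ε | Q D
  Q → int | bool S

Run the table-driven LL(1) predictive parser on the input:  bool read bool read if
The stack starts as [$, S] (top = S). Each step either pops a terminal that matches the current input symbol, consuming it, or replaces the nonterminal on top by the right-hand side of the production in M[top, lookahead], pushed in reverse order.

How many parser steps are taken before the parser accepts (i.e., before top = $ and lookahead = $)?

      Stack          Input                     Action
   1  $ S            bool read bool read if $  expand S → Q D if
   2  $ if D Q       bool read bool read if $  expand Q → bool S
   3  $ if D S bool  bool read bool read if $  match bool
   4  $ if D S       read bool read if $       expand S → read
   5  $ if D read    read bool read if $       match read
   6  $ if D         bool read if $            expand D → Q D
   7  $ if D Q       bool read if $            expand Q → bool S
   8  $ if D S bool  bool read if $            match bool
   9  $ if D S       read if $                 expand S → read
  10  $ if D read    read if $                 match read
  11  $ if D         if $                      expand D → ε
  12  $ if           if $                      match if
Accept reached after 12 steps.

12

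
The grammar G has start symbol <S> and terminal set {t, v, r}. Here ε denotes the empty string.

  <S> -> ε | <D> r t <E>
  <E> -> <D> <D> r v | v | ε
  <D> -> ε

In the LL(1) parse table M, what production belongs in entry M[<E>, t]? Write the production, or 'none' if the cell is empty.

none

FIRST(<D>) = {ε}
FIRST(<S>) = {ε, r}  (via <D> r t <E>)
FIRST(<E>) = {ε, r, v}  (via <D> <D> r v)
FOLLOW(<S>) includes $ since <S> is the start symbol.
FOLLOW(<S>): <S> appears on no right-hand side. Thus FOLLOW(<S>) = {$}.
FOLLOW(<E>): in <S>-><D> r t <E>, the suffix after <E> is empty, so FOLLOW(<E>) ⊇ FOLLOW(<S>) = {$}. Thus FOLLOW(<E>) = {$}.
For <E> -> <D> <D> r v: FIRST(<D> <D> r v) = {r}, so it goes in M[<E>, t] for t ∈ {r}.
For <E> -> v: FIRST(v) = {v}, so it goes in M[<E>, t] for t ∈ {v}.
For <E> -> ε: FIRST(ε) = {ε}, so it goes in M[<E>, t] for t ∈ {}; since ε ∈ FIRST, also for every t ∈ FOLLOW(<E>) = {$}.
None of these place a production in M[<E>, t].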